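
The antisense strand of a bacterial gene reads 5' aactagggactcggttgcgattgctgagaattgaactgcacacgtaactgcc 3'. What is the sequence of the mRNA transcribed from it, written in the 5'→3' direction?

5'-GGCAGUUACGUGUGCAGUUCAAUUCUCAGCAAUCGCAACCGAGUCCCUAGUU-3'

The mRNA has the sequence of the coding strand (reverse complement of the template) with T→U. Reverse complement of AACTAGGGACTCGGTTGCGATTGCTGAGAATTGAACTGCACACGTAACTGCC is GGCAGTTACGTGTGCAGTTCAATTCTCAGCAATCGCAACCGAGTCCCTAGTT; then T→U.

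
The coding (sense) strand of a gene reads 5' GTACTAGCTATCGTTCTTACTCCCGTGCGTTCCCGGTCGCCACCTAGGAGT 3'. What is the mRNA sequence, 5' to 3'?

The mRNA is synthesized from the template strand, so it matches the coding strand with T replaced by U.

5'-GUACUAGCUAUCGUUCUUACUCCCGUGCGUUCCCGGUCGCCACCUAGGAGU-3'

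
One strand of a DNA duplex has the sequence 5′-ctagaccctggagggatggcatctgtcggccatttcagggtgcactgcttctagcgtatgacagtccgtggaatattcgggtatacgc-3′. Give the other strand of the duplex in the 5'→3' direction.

5'-GCGTATACCCGAATATTCCACGGACTGTCATACGCTAGAAGCAGTGCACCCTGAAATGGCCGACAGATGCCATCCCTCCAGGGTCTAG-3'

Pairing A↔T and G↔C gives GATCTGGGACCTCCCTACCGTAGACAGCCGGTAAAGTCCCACGTGACGAAGATCGCATACTGTCAGGCACCTTATAAGCCCATATGCG, running 3'→5'. Reverse for the 5'→3' convention.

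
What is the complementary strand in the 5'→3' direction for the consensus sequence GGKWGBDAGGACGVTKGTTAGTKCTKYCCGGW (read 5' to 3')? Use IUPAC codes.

5′-WCCGGRMAGMACTAACMABCGTCCTHVCWMCC-3′

Standard pairs A↔T, G↔C; ambiguity codes pair Y↔R, K↔M, W↔W, B↔V, D↔H. Complement (CCMWCVHTCCTGCBAMCAATCAMGAMRGGCCW), then reverse for 5'→3'.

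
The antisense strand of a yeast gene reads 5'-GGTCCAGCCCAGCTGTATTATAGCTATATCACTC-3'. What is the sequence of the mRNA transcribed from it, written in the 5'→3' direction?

RNA polymerase reads the template 3'→5' and synthesizes mRNA 5'→3' by base-pairing (A→U, T→A, G↔C). The complement of the template is CCAGGTCGGGTCGACATAATATCGATATAGTGAG; antiparallel, so 5'→3' the coding strand is GAGTGATATAGCTATAATACAGCTGGGCTGGACC. Replace T with U for the mRNA.

5'-GAGUGAUAUAGCUAUAAUACAGCUGGGCUGGACC-3'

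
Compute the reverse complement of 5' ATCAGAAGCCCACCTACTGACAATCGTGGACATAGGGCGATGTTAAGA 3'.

5'-TCTTAACATCGCCCTATGTCCACGATTGTCAGTAGGTGGGCTTCTGAT-3'

Complement each base (A↔T, G↔C): TAGTCTTCGGGTGGATGACTGTTAGCACCTGTATCCCGCTACAATTCT. Then reverse.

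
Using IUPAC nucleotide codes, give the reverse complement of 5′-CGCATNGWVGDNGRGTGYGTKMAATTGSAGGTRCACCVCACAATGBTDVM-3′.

Standard pairs A↔T, G↔C; ambiguity codes pair R↔Y, M↔K, W↔W, S↔S, B↔V, D↔H, N↔N. Complement (GCGTANCWBCHNCYCACRCAMKTTAACSTCCAYGTGGBGTGTTACVAHBK), then reverse for 5'→3'.

5'-KBHAVCATTGTGBGGTGYACCTSCAATTKMACRCACYCNHCBWCNATGCG-3'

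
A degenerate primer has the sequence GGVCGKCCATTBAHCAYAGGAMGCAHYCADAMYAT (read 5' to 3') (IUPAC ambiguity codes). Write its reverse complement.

5'-ATRKTHTGRDTGCKTCCTRTGDTVAATGGMCGBCC-3'

Standard pairs A↔T, G↔C; ambiguity codes pair Y↔R, M↔K, B↔V, D↔H. Complement (CCBGCMGGTAAVTDGTRTCCTKCGTDRGTHTKRTA), then reverse for 5'→3'.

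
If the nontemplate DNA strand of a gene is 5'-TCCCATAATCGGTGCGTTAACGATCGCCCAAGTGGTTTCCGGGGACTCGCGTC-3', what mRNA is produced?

mRNA has the coding-strand sequence with U in place of T.

5'-UCCCAUAAUCGGUGCGUUAACGAUCGCCCAAGUGGUUUCCGGGGACUCGCGUC-3'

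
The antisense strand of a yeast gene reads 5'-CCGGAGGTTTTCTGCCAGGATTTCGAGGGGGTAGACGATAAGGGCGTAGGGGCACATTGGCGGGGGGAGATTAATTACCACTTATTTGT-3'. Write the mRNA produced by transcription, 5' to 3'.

The mRNA has the sequence of the coding strand (reverse complement of the template) with T→U. Reverse complement of CCGGAGGTTTTCTGCCAGGATTTCGAGGGGGTAGACGATAAGGGCGTAGGGGCACATTGGCGGGGGGAGATTAATTACCACTTATTTGT is ACAAATAAGTGGTAATTAATCTCCCCCCGCCAATGTGCCCCTACGCCCTTATCGTCTACCCCCTCGAAATCCTGGCAGAAAACCTCCGG; then T→U.

5′-ACAAAUAAGUGGUAAUUAAUCUCCCCCCGCCAAUGUGCCCCUACGCCCUUAUCGUCUACCCCCUCGAAAUCCUGGCAGAAAACCUCCGG-3′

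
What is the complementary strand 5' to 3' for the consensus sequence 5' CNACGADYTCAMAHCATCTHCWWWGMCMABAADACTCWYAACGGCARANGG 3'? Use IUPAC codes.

5'-CCNTYTGCCGTTRWGAGTHTTVTKGKCWWWGDAGATGDTKTGARHTCGTNG-3'

Standard pairs A↔T, G↔C; ambiguity codes pair R↔Y, M↔K, W↔W, B↔V, D↔H, N↔N. Complement (GNTGCTHRAGTKTDGTAGADGWWWCKGKTVTTHTGAGWRTTGCCGTYTNCC), then reverse for 5'→3'.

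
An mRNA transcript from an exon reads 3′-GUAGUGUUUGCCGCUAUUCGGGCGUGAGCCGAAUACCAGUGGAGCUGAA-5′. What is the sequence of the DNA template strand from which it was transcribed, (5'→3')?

Written 5'→3' the mRNA is AAGUCGAGGUGACCAUAAGCCGAGUGCGGGCUUAUCGCCGUUUGUGAUG, so the coding DNA strand is AAGTCGAGGTGACCATAAGCCGAGTGCGGGCTTATCGCCGTTTGTGATG. The template is its reverse complement.

5'-CATCACAAACGGCGATAAGCCCGCACTCGGCTTATGGTCACCTCGACTT-3'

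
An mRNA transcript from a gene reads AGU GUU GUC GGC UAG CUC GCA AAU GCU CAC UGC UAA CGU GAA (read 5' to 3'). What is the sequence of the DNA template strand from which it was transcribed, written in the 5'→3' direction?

5′-TTCACGTTAGCAGTGAGCATTTGCGAGCTAGCCGACAACACT-3′

Replace U with T to get the coding DNA strand: AGTGTTGTCGGCTAGCTCGCAAATGCTCACTGCTAACGTGAA. The template strand is its reverse complement (complement TCACAACAGCCGATCGAGCGTTTACGAGTGACGATTGCACTT, then reverse).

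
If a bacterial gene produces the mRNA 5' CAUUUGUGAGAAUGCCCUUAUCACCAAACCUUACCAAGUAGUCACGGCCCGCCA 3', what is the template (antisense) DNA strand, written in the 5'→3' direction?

5'-TGGCGGGCCGTGACTACTTGGTAAGGTTTGGTGATAAGGGCATTCTCACAAATG-3'

Replace U with T to get the coding DNA strand: CATTTGTGAGAATGCCCTTATCACCAAACCTTACCAAGTAGTCACGGCCCGCCA. The template strand is its reverse complement (complement GTAAACACTCTTACGGGAATAGTGGTTTGGAATGGTTCATCAGTGCCGGGCGGT, then reverse).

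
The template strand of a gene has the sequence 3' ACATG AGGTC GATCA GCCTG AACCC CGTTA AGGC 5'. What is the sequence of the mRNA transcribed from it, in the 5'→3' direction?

Reading the template 3'→5' as shown, RNA polymerase pairs each base (A→U, T→A, G↔C) to build mRNA 5'→3' directly.

5'-UGUACUCCAGCUAGUCGGACUUGGGGCAAUUCCG-3'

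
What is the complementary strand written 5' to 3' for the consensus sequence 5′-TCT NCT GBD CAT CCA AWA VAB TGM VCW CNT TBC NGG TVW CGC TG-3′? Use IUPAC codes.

Standard pairs A↔T, G↔C; ambiguity codes pair M↔K, W↔W, B↔V, D↔H, N↔N. Complement (AGANGACVHGTAGGTTWTBTVACKBGWGNAAVGNCCABWGCGAC), then reverse for 5'→3'.

5'-CAGCGWBACCNGVAANGWGBKCAVTBTWTTGGATGHVCAGNAGA-3'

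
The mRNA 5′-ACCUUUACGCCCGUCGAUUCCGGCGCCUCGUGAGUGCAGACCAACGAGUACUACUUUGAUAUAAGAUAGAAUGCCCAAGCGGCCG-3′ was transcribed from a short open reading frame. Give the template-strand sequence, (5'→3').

5'-CGGCCGCTTGGGCATTCTATCTTATATCAAAGTAGTACTCGTTGGTCTGCACTCACGAGGCGCCGGAATCGACGGGCGTAAAGGT-3'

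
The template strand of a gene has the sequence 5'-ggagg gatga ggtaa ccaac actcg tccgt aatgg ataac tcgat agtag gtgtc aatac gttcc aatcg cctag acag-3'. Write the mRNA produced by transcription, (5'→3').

5′-CUGUCUAGGCGAUUGGAACGUAUUGACACCUACUAUCGAGUUAUCCAUUACGGACGAGUGUUGGUUACCUCAUCCCUCC-3′

RNA polymerase reads the template 3'→5' and synthesizes mRNA 5'→3' by base-pairing (A→U, T→A, G↔C). The complement of the template is CCTCCCTACTCCATTGGTTGTGAGCAGGCATTACCTATTGAGCTATCATCCACAGTTATGCAAGGTTAGCGGATCTGTC; antiparallel, so 5'→3' the coding strand is CTGTCTAGGCGATTGGAACGTATTGACACCTACTATCGAGTTATCCATTACGGACGAGTGTTGGTTACCTCATCCCTCC. Replace T with U for the mRNA.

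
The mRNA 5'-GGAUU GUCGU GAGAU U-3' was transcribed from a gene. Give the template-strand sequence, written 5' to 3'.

Replace U with T to get the coding DNA strand: GGATTGTCGTGAGATT. The template strand is its reverse complement (complement CCTAACAGCACTCTAA, then reverse).

5′-AATCTCACGACAATCC-3′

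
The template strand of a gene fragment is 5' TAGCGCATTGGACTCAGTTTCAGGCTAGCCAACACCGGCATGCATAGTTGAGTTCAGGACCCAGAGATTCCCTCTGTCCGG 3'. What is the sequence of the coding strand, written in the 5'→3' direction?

The coding strand is complementary and antiparallel to the template: take the complement (A↔T, G↔C) and reverse.

5′-CCGGACAGAGGGAATCTCTGGGTCCTGAACTCAACTATGCATGCCGGTGTTGGCTAGCCTGAAACTGAGTCCAATGCGCTA-3′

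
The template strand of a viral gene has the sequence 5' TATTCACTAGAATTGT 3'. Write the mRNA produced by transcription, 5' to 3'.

The mRNA has the sequence of the coding strand (reverse complement of the template) with T→U. Reverse complement of TATTCACTAGAATTGT is ACAATTCTAGTGAATA; then T→U.

5'-ACAAUUCUAGUGAAUA-3'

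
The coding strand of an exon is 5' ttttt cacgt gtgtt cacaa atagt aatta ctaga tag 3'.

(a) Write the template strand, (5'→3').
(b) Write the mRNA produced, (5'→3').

(a) 5'-CTATCTAGTAATTACTATTTGTGAACACACGTGAAAAA-3'
(b) 5'-UUUUUCACGUGUGUUCACAAAUAGUAAUUACUAGAUAG-3'

(a) The template strand is the reverse complement of the coding strand: complement AAAAAGTGCACACAAGTGTTTATCATTAATGATCTATC, then reverse.
(b) mRNA matches the coding strand with T→U.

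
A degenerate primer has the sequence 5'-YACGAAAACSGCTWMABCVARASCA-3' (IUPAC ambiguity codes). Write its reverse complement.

5'-TGSTYTBGVTKWAGCSGTTTTCGTR-3'

Standard pairs A↔T, G↔C; ambiguity codes pair R↔Y, M↔K, W↔W, S↔S, B↔V. Complement (RTGCTTTTGSCGAWKTVGBTYTSGT), then reverse for 5'→3'.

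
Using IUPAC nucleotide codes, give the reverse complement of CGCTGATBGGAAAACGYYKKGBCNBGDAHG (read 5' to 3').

Standard pairs A↔T, G↔C; ambiguity codes pair Y↔R, K↔M, B↔V, D↔H, N↔N. Complement (GCGACTAVCCTTTTGCRRMMCVGNVCHTDC), then reverse for 5'→3'.

5'-CDTHCVNGVCMMRRCGTTTTCCVATCAGCG-3'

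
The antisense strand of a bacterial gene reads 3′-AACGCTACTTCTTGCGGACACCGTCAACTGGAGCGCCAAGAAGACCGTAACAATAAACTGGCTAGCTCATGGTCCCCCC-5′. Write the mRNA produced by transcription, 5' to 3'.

5'-UUGCGAUGAAGAACGCCUGUGGCAGUUGACCUCGCGGUUCUUCUGGCAUUGUUAUUUGACCGAUCGAGUACCAGGGGGG-3'

Reading the template 3'→5' as shown, RNA polymerase pairs each base (A→U, T→A, G↔C) to build mRNA 5'→3' directly.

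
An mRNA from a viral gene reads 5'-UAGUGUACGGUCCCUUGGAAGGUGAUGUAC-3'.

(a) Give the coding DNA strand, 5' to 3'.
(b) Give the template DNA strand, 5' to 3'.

(a) 5'-TAGTGTACGGTCCCTTGGAAGGTGATGTAC-3'
(b) 5'-GTACATCACCTTCCAAGGGACCGTACACTA-3'

(a) The coding strand matches the mRNA with U→T.
(b) The template strand is the reverse complement of the coding strand.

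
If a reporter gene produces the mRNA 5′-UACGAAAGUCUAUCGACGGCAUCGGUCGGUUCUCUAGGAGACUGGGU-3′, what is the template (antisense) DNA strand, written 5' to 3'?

5'-ACCCAGTCTCCTAGAGAACCGACCGATGCCGTCGATAGACTTTCGTA-3'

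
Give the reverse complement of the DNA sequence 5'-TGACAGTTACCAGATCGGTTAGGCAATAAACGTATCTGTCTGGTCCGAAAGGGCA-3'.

5'-TGCCCTTTCGGACCAGACAGATACGTTTATTGCCTAACCGATCTGGTAACTGTCA-3'

Complement each base (A↔T, G↔C): ACTGTCAATGGTCTAGCCAATCCGTTATTTGCATAGACAGACCAGGCTTTCCCGT. Then reverse.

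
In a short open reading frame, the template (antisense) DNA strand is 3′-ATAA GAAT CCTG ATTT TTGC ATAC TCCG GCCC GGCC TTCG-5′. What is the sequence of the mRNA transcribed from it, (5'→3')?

5'-UAUUCUUAGGACUAAAAACGUAUGAGGCCGGGCCGGAAGC-3'

Reading the template 3'→5' as shown, RNA polymerase pairs each base (A→U, T→A, G↔C) to build mRNA 5'→3' directly.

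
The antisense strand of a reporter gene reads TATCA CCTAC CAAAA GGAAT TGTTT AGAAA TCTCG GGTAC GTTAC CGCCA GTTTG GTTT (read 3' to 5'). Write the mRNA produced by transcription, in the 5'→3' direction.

5′-AUAGUGGAUGGUUUUCCUUAACAAAUCUUUAGAGCCCAUGCAAUGGCGGUCAAACCAAA-3′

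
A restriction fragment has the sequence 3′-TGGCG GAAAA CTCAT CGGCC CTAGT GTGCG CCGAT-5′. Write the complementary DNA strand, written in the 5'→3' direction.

5'-ACCGCCTTTTGAGTAGCCGGGATCACACGCGGCTA-3'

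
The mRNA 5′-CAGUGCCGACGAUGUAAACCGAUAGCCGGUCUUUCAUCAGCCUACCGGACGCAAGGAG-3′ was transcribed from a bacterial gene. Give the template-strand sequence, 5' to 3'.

5'-CTCCTTGCGTCCGGTAGGCTGATGAAAGACCGGCTATCGGTTTACATCGTCGGCACTG-3'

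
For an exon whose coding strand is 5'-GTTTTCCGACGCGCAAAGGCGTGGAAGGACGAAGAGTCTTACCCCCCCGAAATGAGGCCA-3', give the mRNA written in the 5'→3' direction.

5'-GUUUUCCGACGCGCAAAGGCGUGGAAGGACGAAGAGUCUUACCCCCCCGAAAUGAGGCCA-3'

mRNA has the coding-strand sequence with U in place of T.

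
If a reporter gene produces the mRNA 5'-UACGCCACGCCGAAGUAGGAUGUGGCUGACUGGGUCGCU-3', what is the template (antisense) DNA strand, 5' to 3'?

5'-AGCGACCCAGTCAGCCACATCCTACTTCGGCGTGGCGTA-3'

Replace U with T to get the coding DNA strand: TACGCCACGCCGAAGTAGGATGTGGCTGACTGGGTCGCT. The template strand is its reverse complement (complement ATGCGGTGCGGCTTCATCCTACACCGACTGACCCAGCGA, then reverse).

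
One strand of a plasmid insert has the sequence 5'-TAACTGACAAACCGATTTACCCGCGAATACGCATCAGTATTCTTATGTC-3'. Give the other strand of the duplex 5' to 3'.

Pairing A↔T and G↔C gives ATTGACTGTTTGGCTAAATGGGCGCTTATGCGTAGTCATAAGAATACAG, running 3'→5'. Reverse for the 5'→3' convention.

5′-GACATAAGAATACTGATGCGTATTCGCGGGTAAATCGGTTTGTCAGTTA-3′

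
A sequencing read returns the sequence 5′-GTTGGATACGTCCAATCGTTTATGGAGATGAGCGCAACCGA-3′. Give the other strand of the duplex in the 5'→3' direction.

The complement of GTTGGATACGTCCAATCGTTTATGGAGATGAGCGCAACCGA is CAACCTATGCAGGTTAGCAAATACCTCTACTCGCGTTGGCT (A↔T, G↔C). DNA strands are antiparallel, so the complementary strand runs 3'→5'; reversing gives the 5'→3' form.

5'-TCGGTTGCGCTCATCTCCATAAACGATTGGACGTATCCAAC-3'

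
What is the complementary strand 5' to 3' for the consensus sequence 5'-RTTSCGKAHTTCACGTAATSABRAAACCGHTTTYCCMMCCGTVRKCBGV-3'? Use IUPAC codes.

5′-BCVGMYBACGGKKGGRAAADCGGTTTYVTSATTACGTGAADTMCGSAAY-3′

Standard pairs A↔T, G↔C; ambiguity codes pair R↔Y, M↔K, S↔S, B↔V, H↔D. Complement (YAASGCMTDAAGTGCATTASTVYTTTGGCDAAARGGKKGGCABYMGVCB), then reverse for 5'→3'.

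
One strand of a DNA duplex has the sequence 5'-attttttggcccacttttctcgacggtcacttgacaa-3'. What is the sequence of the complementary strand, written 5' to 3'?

The complement of ATTTTTTGGCCCACTTTTCTCGACGGTCACTTGACAA is TAAAAAACCGGGTGAAAAGAGCTGCCAGTGAACTGTT (A↔T, G↔C). DNA strands are antiparallel, so the complementary strand runs 3'→5'; reversing gives the 5'→3' form.

5'-TTGTCAAGTGACCGTCGAGAAAAGTGGGCCAAAAAAT-3'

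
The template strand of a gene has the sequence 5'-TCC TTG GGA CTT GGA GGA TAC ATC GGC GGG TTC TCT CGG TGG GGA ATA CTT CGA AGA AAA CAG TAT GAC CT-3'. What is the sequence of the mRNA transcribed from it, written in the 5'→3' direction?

5'-AGGUCAUACUGUUUUCUUCGAAGUAUUCCCCACCGAGAGAACCCGCCGAUGUAUCCUCCAAGUCCCAAGGA-3'

The mRNA has the sequence of the coding strand (reverse complement of the template) with T→U. Reverse complement of TCCTTGGGACTTGGAGGATACATCGGCGGGTTCTCTCGGTGGGGAATACTTCGAAGAAAACAGTATGACCT is AGGTCATACTGTTTTCTTCGAAGTATTCCCCACCGAGAGAACCCGCCGATGTATCCTCCAAGTCCCAAGGA; then T→U.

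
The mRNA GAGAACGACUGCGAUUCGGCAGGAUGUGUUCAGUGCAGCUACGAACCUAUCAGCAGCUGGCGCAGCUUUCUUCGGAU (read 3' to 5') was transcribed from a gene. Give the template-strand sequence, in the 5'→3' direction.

Written 5'→3' the mRNA is UAGGCUUCUUUCGACGCGGUCGACGACUAUCCAAGCAUCGACGUGACUUGUGUAGGACGGCUUAGCGUCAGCAAGAG, so the coding DNA strand is TAGGCTTCTTTCGACGCGGTCGACGACTATCCAAGCATCGACGTGACTTGTGTAGGACGGCTTAGCGTCAGCAAGAG. The template is its reverse complement.

5'-CTCTTGCTGACGCTAAGCCGTCCTACACAAGTCACGTCGATGCTTGGATAGTCGTCGACCGCGTCGAAAGAAGCCTA-3'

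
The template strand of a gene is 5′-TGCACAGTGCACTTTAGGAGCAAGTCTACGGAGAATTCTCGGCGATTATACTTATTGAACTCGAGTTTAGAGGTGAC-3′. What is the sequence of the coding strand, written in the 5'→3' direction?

The coding strand is complementary and antiparallel to the template: take the complement (A↔T, G↔C) and reverse.

5'-GTCACCTCTAAACTCGAGTTCAATAAGTATAATCGCCGAGAATTCTCCGTAGACTTGCTCCTAAAGTGCACTGTGCA-3'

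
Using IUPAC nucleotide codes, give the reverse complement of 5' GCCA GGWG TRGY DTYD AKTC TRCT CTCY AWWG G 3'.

5'-CCWWTRGAGAGYAGAMTHRAHRCYACWCCTGGC-3'

Standard pairs A↔T, G↔C; ambiguity codes pair R↔Y, K↔M, W↔W, D↔H. Complement (CGGTCCWCAYCRHARHTMAGAYGAGAGRTWWCC), then reverse for 5'→3'.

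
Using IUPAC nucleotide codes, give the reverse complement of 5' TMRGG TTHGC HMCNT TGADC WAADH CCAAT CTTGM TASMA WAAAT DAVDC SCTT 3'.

Standard pairs A↔T, G↔C; ambiguity codes pair R↔Y, M↔K, W↔W, S↔S, D↔H, V↔B, N↔N. Complement (AKYCCAADCGDKGNAACTHGWTTHDGGTTAGAACKATSKTWTTTAHTBHGSGAA), then reverse for 5'→3'.

5'-AAGSGHBTHATTTWTKSTAKCAAGATTGGDHTTWGHTCAANGKDGCDAACCYKA-3'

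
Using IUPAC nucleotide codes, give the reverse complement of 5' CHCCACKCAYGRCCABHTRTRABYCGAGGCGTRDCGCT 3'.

Standard pairs A↔T, G↔C; ambiguity codes pair R↔Y, K↔M, B↔V, D↔H. Complement (GDGGTGMGTRCYGGTVDAYAYTVRGCTCCGCAYHGCGA), then reverse for 5'→3'.

5'-AGCGHYACGCCTCGRVTYAYADVTGGYCRTGMGTGGDG-3'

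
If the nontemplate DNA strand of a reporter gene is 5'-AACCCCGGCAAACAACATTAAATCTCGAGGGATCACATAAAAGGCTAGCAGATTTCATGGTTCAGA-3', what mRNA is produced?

5'-AACCCCGGCAAACAACAUUAAAUCUCGAGGGAUCACAUAAAAGGCUAGCAGAUUUCAUGGUUCAGA-3'

The mRNA is synthesized from the template strand, so it matches the coding strand with T replaced by U.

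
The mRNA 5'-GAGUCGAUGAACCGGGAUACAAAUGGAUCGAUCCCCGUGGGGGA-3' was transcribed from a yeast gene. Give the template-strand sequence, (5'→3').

5′-TCCCCCACGGGGATCGATCCATTTGTATCCCGGTTCATCGACTC-3′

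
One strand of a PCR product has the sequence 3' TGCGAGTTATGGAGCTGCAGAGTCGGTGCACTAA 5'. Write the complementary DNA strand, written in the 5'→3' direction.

5'-ACGCTCAATACCTCGACGTCTCAGCCACGTGATT-3'

The strand is given 3'→5', so its complement runs 5'→3' in the same left-to-right order: pair each base A↔T, G↔C.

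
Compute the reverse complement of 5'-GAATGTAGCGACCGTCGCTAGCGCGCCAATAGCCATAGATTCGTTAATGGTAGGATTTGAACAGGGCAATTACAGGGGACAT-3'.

5'-ATGTCCCCTGTAATTGCCCTGTTCAAATCCTACCATTAACGAATCTATGGCTATTGGCGCGCTAGCGACGGTCGCTACATTC-3'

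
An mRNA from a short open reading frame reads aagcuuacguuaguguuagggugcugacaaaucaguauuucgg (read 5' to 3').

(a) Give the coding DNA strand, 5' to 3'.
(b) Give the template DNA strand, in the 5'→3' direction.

(a) 5'-AAGCTTACGTTAGTGTTAGGGTGCTGACAAATCAGTATTTCGG-3'
(b) 5′-CCGAAATACTGATTTGTCAGCACCCTAACACTAACGTAAGCTT-3′

(a) The coding strand matches the mRNA with U→T.
(b) The template strand is the reverse complement of the coding strand.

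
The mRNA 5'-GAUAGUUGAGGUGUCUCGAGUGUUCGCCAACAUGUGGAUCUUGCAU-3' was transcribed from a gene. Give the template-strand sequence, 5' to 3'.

Replace U with T to get the coding DNA strand: GATAGTTGAGGTGTCTCGAGTGTTCGCCAACATGTGGATCTTGCAT. The template strand is its reverse complement (complement CTATCAACTCCACAGAGCTCACAAGCGGTTGTACACCTAGAACGTA, then reverse).

5'-ATGCAAGATCCACATGTTGGCGAACACTCGAGACACCTCAACTATC-3'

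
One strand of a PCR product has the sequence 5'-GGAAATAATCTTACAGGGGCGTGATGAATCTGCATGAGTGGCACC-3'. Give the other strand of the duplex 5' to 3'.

Pairing A↔T and G↔C gives CCTTTATTAGAATGTCCCCGCACTACTTAGACGTACTCACCGTGG, running 3'→5'. Reverse for the 5'→3' convention.

5'-GGTGCCACTCATGCAGATTCATCACGCCCCTGTAAGATTATTTCC-3'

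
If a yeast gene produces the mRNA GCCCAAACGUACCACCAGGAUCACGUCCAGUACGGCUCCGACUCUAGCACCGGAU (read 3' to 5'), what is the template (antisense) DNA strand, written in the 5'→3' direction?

Written 5'→3' the mRNA is UAGGCCACGAUCUCAGCCUCGGCAUGACCUGCACUAGGACCACCAUGCAAACCCG, so the coding DNA strand is TAGGCCACGATCTCAGCCTCGGCATGACCTGCACTAGGACCACCATGCAAACCCG. The template is its reverse complement.

5'-CGGGTTTGCATGGTGGTCCTAGTGCAGGTCATGCCGAGGCTGAGATCGTGGCCTA-3'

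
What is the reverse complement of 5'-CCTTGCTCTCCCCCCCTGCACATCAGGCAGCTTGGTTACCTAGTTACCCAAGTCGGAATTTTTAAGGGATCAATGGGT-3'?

5'-ACCCATTGATCCCTTAAAAATTCCGACTTGGGTAACTAGGTAACCAAGCTGCCTGATGTGCAGGGGGGGAGAGCAAGG-3'

Complement each base (A↔T, G↔C): GGAACGAGAGGGGGGGACGTGTAGTCCGTCGAACCAATGGATCAATGGGTTCAGCCTTAAAAATTCCCTAGTTACCCA. Then reverse.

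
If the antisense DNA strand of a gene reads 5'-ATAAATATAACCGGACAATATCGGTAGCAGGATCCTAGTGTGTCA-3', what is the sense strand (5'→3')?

The coding strand is complementary and antiparallel to the template: take the complement (A↔T, G↔C) and reverse.

5′-TGACACACTAGGATCCTGCTACCGATATTGTCCGGTTATATTTAT-3′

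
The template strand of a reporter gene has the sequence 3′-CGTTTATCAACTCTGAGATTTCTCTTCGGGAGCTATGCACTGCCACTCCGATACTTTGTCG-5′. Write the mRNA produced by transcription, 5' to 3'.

Reading the template 3'→5' as shown, RNA polymerase pairs each base (A→U, T→A, G↔C) to build mRNA 5'→3' directly.

5'-GCAAAUAGUUGAGACUCUAAAGAGAAGCCCUCGAUACGUGACGGUGAGGCUAUGAAACAGC-3'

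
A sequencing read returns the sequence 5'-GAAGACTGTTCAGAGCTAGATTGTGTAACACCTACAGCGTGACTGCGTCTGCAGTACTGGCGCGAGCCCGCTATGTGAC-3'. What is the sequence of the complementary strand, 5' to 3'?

5'-GTCACATAGCGGGCTCGCGCCAGTACTGCAGACGCAGTCACGCTGTAGGTGTTACACAATCTAGCTCTGAACAGTCTTC-3'

The complement of GAAGACTGTTCAGAGCTAGATTGTGTAACACCTACAGCGTGACTGCGTCTGCAGTACTGGCGCGAGCCCGCTATGTGAC is CTTCTGACAAGTCTCGATCTAACACATTGTGGATGTCGCACTGACGCAGACGTCATGACCGCGCTCGGGCGATACACTG (A↔T, G↔C). DNA strands are antiparallel, so the complementary strand runs 3'→5'; reversing gives the 5'→3' form.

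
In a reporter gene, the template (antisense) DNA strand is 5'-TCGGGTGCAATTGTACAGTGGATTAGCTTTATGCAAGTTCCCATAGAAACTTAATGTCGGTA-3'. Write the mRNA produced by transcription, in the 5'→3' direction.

5'-UACCGACAUUAAGUUUCUAUGGGAACUUGCAUAAAGCUAAUCCACUGUACAAUUGCACCCGA-3'

The mRNA has the sequence of the coding strand (reverse complement of the template) with T→U. Reverse complement of TCGGGTGCAATTGTACAGTGGATTAGCTTTATGCAAGTTCCCATAGAAACTTAATGTCGGTA is TACCGACATTAAGTTTCTATGGGAACTTGCATAAAGCTAATCCACTGTACAATTGCACCCGA; then T→U.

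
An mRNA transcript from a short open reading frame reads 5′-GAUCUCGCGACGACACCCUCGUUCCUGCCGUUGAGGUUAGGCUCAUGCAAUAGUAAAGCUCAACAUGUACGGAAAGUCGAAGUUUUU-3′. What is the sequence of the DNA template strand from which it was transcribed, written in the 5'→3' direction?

5′-AAAAACTTCGACTTTCCGTACATGTTGAGCTTTACTATTGCATGAGCCTAACCTCAACGGCAGGAACGAGGGTGTCGTCGCGAGATC-3′

Replace U with T to get the coding DNA strand: GATCTCGCGACGACACCCTCGTTCCTGCCGTTGAGGTTAGGCTCATGCAATAGTAAAGCTCAACATGTACGGAAAGTCGAAGTTTTT. The template strand is its reverse complement (complement CTAGAGCGCTGCTGTGGGAGCAAGGACGGCAACTCCAATCCGAGTACGTTATCATTTCGAGTTGTACATGCCTTTCAGCTTCAAAAA, then reverse).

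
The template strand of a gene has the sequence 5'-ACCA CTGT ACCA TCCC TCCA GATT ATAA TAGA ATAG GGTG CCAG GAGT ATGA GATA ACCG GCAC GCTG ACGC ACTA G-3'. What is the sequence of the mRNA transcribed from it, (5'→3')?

The mRNA has the sequence of the coding strand (reverse complement of the template) with T→U. Reverse complement of ACCACTGTACCATCCCTCCAGATTATAATAGAATAGGGTGCCAGGAGTATGAGATAACCGGCACGCTGACGCACTAG is CTAGTGCGTCAGCGTGCCGGTTATCTCATACTCCTGGCACCCTATTCTATTATAATCTGGAGGGATGGTACAGTGGT; then T→U.

5'-CUAGUGCGUCAGCGUGCCGGUUAUCUCAUACUCCUGGCACCCUAUUCUAUUAUAAUCUGGAGGGAUGGUACAGUGGU-3'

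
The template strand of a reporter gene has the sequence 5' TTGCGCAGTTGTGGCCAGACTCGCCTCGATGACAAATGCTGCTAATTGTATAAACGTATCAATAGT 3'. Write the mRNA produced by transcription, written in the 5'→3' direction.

The mRNA has the sequence of the coding strand (reverse complement of the template) with T→U. Reverse complement of TTGCGCAGTTGTGGCCAGACTCGCCTCGATGACAAATGCTGCTAATTGTATAAACGTATCAATAGT is ACTATTGATACGTTTATACAATTAGCAGCATTTGTCATCGAGGCGAGTCTGGCCACAACTGCGCAA; then T→U.

5'-ACUAUUGAUACGUUUAUACAAUUAGCAGCAUUUGUCAUCGAGGCGAGUCUGGCCACAACUGCGCAA-3'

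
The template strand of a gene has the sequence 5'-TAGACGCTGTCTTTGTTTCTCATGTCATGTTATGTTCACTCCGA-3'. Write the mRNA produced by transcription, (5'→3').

The mRNA has the sequence of the coding strand (reverse complement of the template) with T→U. Reverse complement of TAGACGCTGTCTTTGTTTCTCATGTCATGTTATGTTCACTCCGA is TCGGAGTGAACATAACATGACATGAGAAACAAAGACAGCGTCTA; then T→U.

5'-UCGGAGUGAACAUAACAUGACAUGAGAAACAAAGACAGCGUCUA-3'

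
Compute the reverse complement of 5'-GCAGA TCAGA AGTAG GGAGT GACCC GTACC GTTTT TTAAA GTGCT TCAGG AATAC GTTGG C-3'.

5′-GCCAACGTATTCCTGAAGCACTTTAAAAAACGGTACGGGTCACTCCCTACTTCTGATCTGC-3′

Complement each base (A↔T, G↔C): CGTCTAGTCTTCATCCCTCACTGGGCATGGCAAAAAATTTCACGAAGTCCTTATGCAACCG. Then reverse.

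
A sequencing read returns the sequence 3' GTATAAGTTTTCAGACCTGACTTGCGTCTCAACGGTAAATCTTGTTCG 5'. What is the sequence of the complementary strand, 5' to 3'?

The strand is given 3'→5', so its complement runs 5'→3' in the same left-to-right order: pair each base A↔T, G↔C.

5′-CATATTCAAAAGTCTGGACTGAACGCAGAGTTGCCATTTAGAACAAGC-3′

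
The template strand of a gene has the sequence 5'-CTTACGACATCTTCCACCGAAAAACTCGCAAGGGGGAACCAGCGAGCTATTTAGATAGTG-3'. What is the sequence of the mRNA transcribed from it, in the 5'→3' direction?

RNA polymerase reads the template 3'→5' and synthesizes mRNA 5'→3' by base-pairing (A→U, T→A, G↔C). The complement of the template is GAATGCTGTAGAAGGTGGCTTTTTGAGCGTTCCCCCTTGGTCGCTCGATAAATCTATCAC; antiparallel, so 5'→3' the coding strand is CACTATCTAAATAGCTCGCTGGTTCCCCCTTGCGAGTTTTTCGGTGGAAGATGTCGTAAG. Replace T with U for the mRNA.

5'-CACUAUCUAAAUAGCUCGCUGGUUCCCCCUUGCGAGUUUUUCGGUGGAAGAUGUCGUAAG-3'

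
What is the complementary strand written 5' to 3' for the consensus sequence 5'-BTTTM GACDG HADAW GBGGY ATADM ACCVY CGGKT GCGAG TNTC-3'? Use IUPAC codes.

Standard pairs A↔T, G↔C; ambiguity codes pair Y↔R, M↔K, W↔W, B↔V, D↔H, N↔N. Complement (VAAAKCTGHCDTHTWCVCCRTATHKTGGBRGCCMACGCTCANAG), then reverse for 5'→3'.

5'-GANACTCGCAMCCGRBGGTKHTATRCCVCWTHTDCHGTCKAAAV-3'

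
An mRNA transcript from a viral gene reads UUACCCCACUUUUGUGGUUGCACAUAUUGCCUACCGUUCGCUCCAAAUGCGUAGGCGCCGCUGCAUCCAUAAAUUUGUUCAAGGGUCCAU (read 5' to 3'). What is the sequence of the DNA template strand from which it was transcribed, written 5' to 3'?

Replace U with T to get the coding DNA strand: TTACCCCACTTTTGTGGTTGCACATATTGCCTACCGTTCGCTCCAAATGCGTAGGCGCCGCTGCATCCATAAATTTGTTCAAGGGTCCAT. The template strand is its reverse complement (complement AATGGGGTGAAAACACCAACGTGTATAACGGATGGCAAGCGAGGTTTACGCATCCGCGGCGACGTAGGTATTTAAACAAGTTCCCAGGTA, then reverse).

5′-ATGGACCCTTGAACAAATTTATGGATGCAGCGGCGCCTACGCATTTGGAGCGAACGGTAGGCAATATGTGCAACCACAAAAGTGGGGTAA-3′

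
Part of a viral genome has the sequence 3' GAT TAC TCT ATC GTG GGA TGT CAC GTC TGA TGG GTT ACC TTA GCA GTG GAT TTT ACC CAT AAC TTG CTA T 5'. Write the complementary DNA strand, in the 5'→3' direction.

5'-CTAATGAGATAGCACCCTACAGTGCAGACTACCCAATGGAATCGTCACCTAAAATGGGTATTGAACGATA-3'

The strand is given 3'→5', so its complement runs 5'→3' in the same left-to-right order: pair each base A↔T, G↔C.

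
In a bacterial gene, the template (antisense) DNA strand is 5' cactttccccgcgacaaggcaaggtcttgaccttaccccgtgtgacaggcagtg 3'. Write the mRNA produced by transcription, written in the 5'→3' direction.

RNA polymerase reads the template 3'→5' and synthesizes mRNA 5'→3' by base-pairing (A→U, T→A, G↔C). The complement of the template is GTGAAAGGGGCGCTGTTCCGTTCCAGAACTGGAATGGGGCACACTGTCCGTCAC; antiparallel, so 5'→3' the coding strand is CACTGCCTGTCACACGGGGTAAGGTCAAGACCTTGCCTTGTCGCGGGGAAAGTG. Replace T with U for the mRNA.

5'-CACUGCCUGUCACACGGGGUAAGGUCAAGACCUUGCCUUGUCGCGGGGAAAGUG-3'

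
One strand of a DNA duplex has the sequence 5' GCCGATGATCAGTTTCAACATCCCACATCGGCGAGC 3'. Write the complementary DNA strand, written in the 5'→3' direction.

5'-GCTCGCCGATGTGGGATGTTGAAACTGATCATCGGC-3'

The complement of GCCGATGATCAGTTTCAACATCCCACATCGGCGAGC is CGGCTACTAGTCAAAGTTGTAGGGTGTAGCCGCTCG (A↔T, G↔C). DNA strands are antiparallel, so the complementary strand runs 3'→5'; reversing gives the 5'→3' form.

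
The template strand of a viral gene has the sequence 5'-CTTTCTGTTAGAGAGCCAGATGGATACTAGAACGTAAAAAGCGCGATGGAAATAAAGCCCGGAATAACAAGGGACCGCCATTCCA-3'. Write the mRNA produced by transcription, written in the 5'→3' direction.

5'-UGGAAUGGCGGUCCCUUGUUAUUCCGGGCUUUAUUUCCAUCGCGCUUUUUACGUUCUAGUAUCCAUCUGGCUCUCUAACAGAAAG-3'

The mRNA has the sequence of the coding strand (reverse complement of the template) with T→U. Reverse complement of CTTTCTGTTAGAGAGCCAGATGGATACTAGAACGTAAAAAGCGCGATGGAAATAAAGCCCGGAATAACAAGGGACCGCCATTCCA is TGGAATGGCGGTCCCTTGTTATTCCGGGCTTTATTTCCATCGCGCTTTTTACGTTCTAGTATCCATCTGGCTCTCTAACAGAAAG; then T→U.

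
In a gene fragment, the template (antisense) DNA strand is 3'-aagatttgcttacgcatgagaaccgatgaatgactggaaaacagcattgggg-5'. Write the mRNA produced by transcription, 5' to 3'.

5′-UUCUAAACGAAUGCGUACUCUUGGCUACUUACUGACCUUUUGUCGUAACCCC-3′

Reading the template 3'→5' as shown, RNA polymerase pairs each base (A→U, T→A, G↔C) to build mRNA 5'→3' directly.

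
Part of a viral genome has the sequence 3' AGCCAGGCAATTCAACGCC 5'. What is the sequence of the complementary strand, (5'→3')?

The strand is given 3'→5', so its complement runs 5'→3' in the same left-to-right order: pair each base A↔T, G↔C.

5'-TCGGTCCGTTAAGTTGCGG-3'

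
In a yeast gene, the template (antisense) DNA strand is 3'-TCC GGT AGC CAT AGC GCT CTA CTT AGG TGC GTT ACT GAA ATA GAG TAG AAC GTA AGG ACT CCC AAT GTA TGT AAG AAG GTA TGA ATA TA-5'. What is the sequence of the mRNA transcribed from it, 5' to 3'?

Reading the template 3'→5' as shown, RNA polymerase pairs each base (A→U, T→A, G↔C) to build mRNA 5'→3' directly.

5'-AGGCCAUCGGUAUCGCGAGAUGAAUCCACGCAAUGACUUUAUCUCAUCUUGCAUUCCUGAGGGUUACAUACAUUCUUCCAUACUUAUAU-3'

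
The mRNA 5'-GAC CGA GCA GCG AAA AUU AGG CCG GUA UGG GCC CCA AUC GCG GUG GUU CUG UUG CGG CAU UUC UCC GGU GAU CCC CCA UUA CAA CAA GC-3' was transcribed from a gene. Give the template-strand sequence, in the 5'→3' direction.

5'-GCTTGTTGTAATGGGGGATCACCGGAGAAATGCCGCAACAGAACCACCGCGATTGGGGCCCATACCGGCCTAATTTTCGCTGCTCGGTC-3'

Replace U with T to get the coding DNA strand: GACCGAGCAGCGAAAATTAGGCCGGTATGGGCCCCAATCGCGGTGGTTCTGTTGCGGCATTTCTCCGGTGATCCCCCATTACAACAAGC. The template strand is its reverse complement (complement CTGGCTCGTCGCTTTTAATCCGGCCATACCCGGGGTTAGCGCCACCAAGACAACGCCGTAAAGAGGCCACTAGGGGGTAATGTTGTTCG, then reverse).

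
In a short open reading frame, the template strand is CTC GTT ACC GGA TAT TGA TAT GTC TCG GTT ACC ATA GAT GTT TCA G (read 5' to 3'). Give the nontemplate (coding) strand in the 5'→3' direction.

5'-CTGAAACATCTATGGTAACCGAGACATATCAATATCCGGTAACGAG-3'

The coding strand is complementary and antiparallel to the template: take the complement (A↔T, G↔C) and reverse.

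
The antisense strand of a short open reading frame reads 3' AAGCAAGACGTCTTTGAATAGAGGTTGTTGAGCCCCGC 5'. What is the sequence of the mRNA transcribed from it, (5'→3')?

Reading the template 3'→5' as shown, RNA polymerase pairs each base (A→U, T→A, G↔C) to build mRNA 5'→3' directly.

5'-UUCGUUCUGCAGAAACUUAUCUCCAACAACUCGGGGCG-3'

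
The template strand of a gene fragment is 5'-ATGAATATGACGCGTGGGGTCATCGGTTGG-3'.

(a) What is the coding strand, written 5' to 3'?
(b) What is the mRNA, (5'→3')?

(a) The coding strand is the reverse complement of the template: complement TACTTATACTGCGCACCCCAGTAGCCAACC, then reverse.
(b) mRNA has the coding-strand sequence with T→U.

(a) 5'-CCAACCGATGACCCCACGCGTCATATTCAT-3'
(b) 5'-CCAACCGAUGACCCCACGCGUCAUAUUCAU-3'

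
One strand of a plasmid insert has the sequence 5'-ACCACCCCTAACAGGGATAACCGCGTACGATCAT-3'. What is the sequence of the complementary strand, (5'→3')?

Pairing A↔T and G↔C gives TGGTGGGGATTGTCCCTATTGGCGCATGCTAGTA, running 3'→5'. Reverse for the 5'→3' convention.

5'-ATGATCGTACGCGGTTATCCCTGTTAGGGGTGGT-3'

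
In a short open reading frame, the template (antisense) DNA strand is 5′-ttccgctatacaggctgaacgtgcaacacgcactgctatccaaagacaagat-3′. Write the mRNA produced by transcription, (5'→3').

RNA polymerase reads the template 3'→5' and synthesizes mRNA 5'→3' by base-pairing (A→U, T→A, G↔C). The complement of the template is AAGGCGATATGTCCGACTTGCACGTTGTGCGTGACGATAGGTTTCTGTTCTA; antiparallel, so 5'→3' the coding strand is ATCTTGTCTTTGGATAGCAGTGCGTGTTGCACGTTCAGCCTGTATAGCGGAA. Replace T with U for the mRNA.

5'-AUCUUGUCUUUGGAUAGCAGUGCGUGUUGCACGUUCAGCCUGUAUAGCGGAA-3'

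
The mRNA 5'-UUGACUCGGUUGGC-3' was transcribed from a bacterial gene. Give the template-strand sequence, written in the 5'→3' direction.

Replace U with T to get the coding DNA strand: TTGACTCGGTTGGC. The template strand is its reverse complement (complement AACTGAGCCAACCG, then reverse).

5′-GCCAACCGAGTCAA-3′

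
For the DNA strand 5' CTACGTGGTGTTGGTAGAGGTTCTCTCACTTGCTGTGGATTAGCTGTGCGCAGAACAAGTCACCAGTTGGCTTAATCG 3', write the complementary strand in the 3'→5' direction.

3'-GATGCACCACAACCATCTCCAAGAGAGTGAACGACACCTAATCGACACGCGTCTTGTTCAGTGGTCAACCGAATTAGC-5'

Base-pairing A↔T, G↔C gives the complement. The complementary strand is antiparallel, so paired with a 5'→3' strand it runs 3'→5'.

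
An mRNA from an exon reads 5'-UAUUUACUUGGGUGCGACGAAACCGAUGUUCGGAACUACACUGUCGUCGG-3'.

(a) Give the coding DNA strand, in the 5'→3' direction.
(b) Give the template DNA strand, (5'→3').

(a) 5′-TATTTACTTGGGTGCGACGAAACCGATGTTCGGAACTACACTGTCGTCGG-3′
(b) 5'-CCGACGACAGTGTAGTTCCGAACATCGGTTTCGTCGCACCCAAGTAAATA-3'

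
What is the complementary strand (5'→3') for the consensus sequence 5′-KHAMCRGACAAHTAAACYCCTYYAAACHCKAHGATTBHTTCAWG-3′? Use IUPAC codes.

Standard pairs A↔T, G↔C; ambiguity codes pair R↔Y, M↔K, W↔W, B↔V, H↔D. Complement (MDTKGYCTGTTDATTTGRGGARRTTTGDGMTDCTAAVDAAGTWC), then reverse for 5'→3'.

5'-CWTGAADVAATCDTMGDGTTTRRAGGRGTTTADTTGTCYGKTDM-3'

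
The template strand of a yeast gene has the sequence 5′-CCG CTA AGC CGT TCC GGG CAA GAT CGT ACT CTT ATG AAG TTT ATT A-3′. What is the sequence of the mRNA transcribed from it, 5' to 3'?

5′-UAAUAAACUUCAUAAGAGUACGAUCUUGCCCGGAACGGCUUAGCGG-3′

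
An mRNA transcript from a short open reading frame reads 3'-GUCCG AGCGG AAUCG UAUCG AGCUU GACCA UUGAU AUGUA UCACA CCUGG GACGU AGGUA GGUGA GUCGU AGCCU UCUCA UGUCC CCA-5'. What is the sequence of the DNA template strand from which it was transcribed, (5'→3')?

Written 5'→3' the mRNA is ACCCCUGUACUCUUCCGAUGCUGAGUGGAUGGAUGCAGGGUCCACACUAUGUAUAGUUACCAGUUCGAGCUAUGCUAAGGCGAGCCUG, so the coding DNA strand is ACCCCTGTACTCTTCCGATGCTGAGTGGATGGATGCAGGGTCCACACTATGTATAGTTACCAGTTCGAGCTATGCTAAGGCGAGCCTG. The template is its reverse complement.

5'-CAGGCTCGCCTTAGCATAGCTCGAACTGGTAACTATACATAGTGTGGACCCTGCATCCATCCACTCAGCATCGGAAGAGTACAGGGGT-3'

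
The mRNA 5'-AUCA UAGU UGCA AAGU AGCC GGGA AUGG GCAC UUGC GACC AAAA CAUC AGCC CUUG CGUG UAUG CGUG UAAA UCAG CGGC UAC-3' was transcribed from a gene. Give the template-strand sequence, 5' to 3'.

5′-GTAGCCGCTGATTTACACGCATACACGCAAGGGCTGATGTTTTGGTCGCAAGTGCCCATTCCCGGCTACTTTGCAACTATGAT-3′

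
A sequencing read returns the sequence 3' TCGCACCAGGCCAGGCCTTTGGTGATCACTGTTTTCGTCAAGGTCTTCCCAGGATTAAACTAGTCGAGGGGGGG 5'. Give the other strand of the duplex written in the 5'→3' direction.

5'-AGCGTGGTCCGGTCCGGAAACCACTAGTGACAAAAGCAGTTCCAGAAGGGTCCTAATTTGATCAGCTCCCCCCC-3'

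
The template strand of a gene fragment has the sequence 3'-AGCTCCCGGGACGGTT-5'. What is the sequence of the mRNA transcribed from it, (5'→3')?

5′-UCGAGGGCCCUGCCAA-3′

Reading the template 3'→5' as shown, RNA polymerase pairs each base (A→U, T→A, G↔C) to build mRNA 5'→3' directly.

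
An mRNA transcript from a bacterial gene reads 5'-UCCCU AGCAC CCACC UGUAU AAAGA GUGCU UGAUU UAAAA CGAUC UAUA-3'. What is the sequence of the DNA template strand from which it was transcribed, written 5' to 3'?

Replace U with T to get the coding DNA strand: TCCCTAGCACCCACCTGTATAAAGAGTGCTTGATTTAAAACGATCTATA. The template strand is its reverse complement (complement AGGGATCGTGGGTGGACATATTTCTCACGAACTAAATTTTGCTAGATAT, then reverse).

5'-TATAGATCGTTTTAAATCAAGCACTCTTTATACAGGTGGGTGCTAGGGA-3'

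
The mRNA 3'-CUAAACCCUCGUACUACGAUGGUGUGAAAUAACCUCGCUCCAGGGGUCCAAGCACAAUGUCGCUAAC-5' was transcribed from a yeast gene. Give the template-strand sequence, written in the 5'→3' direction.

Written 5'→3' the mRNA is CAAUCGCUGUAACACGAACCUGGGGACCUCGCUCCAAUAAAGUGUGGUAGCAUCAUGCUCCCAAAUC, so the coding DNA strand is CAATCGCTGTAACACGAACCTGGGGACCTCGCTCCAATAAAGTGTGGTAGCATCATGCTCCCAAATC. The template is its reverse complement.

5'-GATTTGGGAGCATGATGCTACCACACTTTATTGGAGCGAGGTCCCCAGGTTCGTGTTACAGCGATTG-3'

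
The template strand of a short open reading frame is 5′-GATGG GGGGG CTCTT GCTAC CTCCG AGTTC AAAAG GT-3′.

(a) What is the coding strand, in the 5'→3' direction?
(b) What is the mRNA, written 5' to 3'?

(a) 5'-ACCTTTTGAACTCGGAGGTAGCAAGAGCCCCCCCATC-3'
(b) 5'-ACCUUUUGAACUCGGAGGUAGCAAGAGCCCCCCCAUC-3'

(a) The coding strand is the reverse complement of the template: complement CTACCCCCCCGAGAACGATGGAGGCTCAAGTTTTCCA, then reverse.
(b) mRNA has the coding-strand sequence with T→U.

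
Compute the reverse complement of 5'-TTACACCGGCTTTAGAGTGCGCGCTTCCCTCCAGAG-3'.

Complement each base (A↔T, G↔C): AATGTGGCCGAAATCTCACGCGCGAAGGGAGGTCTC. Then reverse.

5'-CTCTGGAGGGAAGCGCGCACTCTAAAGCCGGTGTAA-3'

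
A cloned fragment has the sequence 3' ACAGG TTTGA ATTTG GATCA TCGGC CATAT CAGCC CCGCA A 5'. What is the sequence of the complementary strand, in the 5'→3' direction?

The strand is given 3'→5', so its complement runs 5'→3' in the same left-to-right order: pair each base A↔T, G↔C.

5'-TGTCCAAACTTAAACCTAGTAGCCGGTATAGTCGGGGCGTT-3'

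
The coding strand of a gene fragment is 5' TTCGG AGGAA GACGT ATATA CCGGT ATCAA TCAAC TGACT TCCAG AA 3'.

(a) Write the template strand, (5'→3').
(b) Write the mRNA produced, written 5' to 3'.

(a) 5′-TTCTGGAAGTCAGTTGATTGATACCGGTATATACGTCTTCCTCCGAA-3′
(b) 5′-UUCGGAGGAAGACGUAUAUACCGGUAUCAAUCAACUGACUUCCAGAA-3′

(a) The template strand is the reverse complement of the coding strand: complement AAGCCTCCTTCTGCATATATGGCCATAGTTAGTTGACTGAAGGTCTT, then reverse.
(b) mRNA matches the coding strand with T→U.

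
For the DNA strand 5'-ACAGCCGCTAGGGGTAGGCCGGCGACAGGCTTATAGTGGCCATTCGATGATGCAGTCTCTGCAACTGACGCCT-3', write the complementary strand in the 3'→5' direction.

3'-TGTCGGCGATCCCCATCCGGCCGCTGTCCGAATATCACCGGTAAGCTACTACGTCAGAGACGTTGACTGCGGA-5'

Base-pairing A↔T, G↔C gives the complement. The complementary strand is antiparallel, so paired with a 5'→3' strand it runs 3'→5'.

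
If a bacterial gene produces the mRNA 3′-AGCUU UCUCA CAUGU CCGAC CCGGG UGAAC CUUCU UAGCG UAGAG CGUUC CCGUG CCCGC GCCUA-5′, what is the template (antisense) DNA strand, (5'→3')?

5'-TCGAAAGAGTGTACAGGCTGGGCCCACTTGGAAGAATCGCATCTCGCAAGGGCACGGGCGCGGAT-3'

Written 5'→3' the mRNA is AUCCGCGCCCGUGCCCUUGCGAGAUGCGAUUCUUCCAAGUGGGCCCAGCCUGUACACUCUUUCGA, so the coding DNA strand is ATCCGCGCCCGTGCCCTTGCGAGATGCGATTCTTCCAAGTGGGCCCAGCCTGTACACTCTTTCGA. The template is its reverse complement.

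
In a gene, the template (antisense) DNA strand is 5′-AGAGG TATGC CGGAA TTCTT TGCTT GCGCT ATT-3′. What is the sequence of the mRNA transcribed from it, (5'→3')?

5'-AAUAGCGCAAGCAAAGAAUUCCGGCAUACCUCU-3'

The mRNA has the sequence of the coding strand (reverse complement of the template) with T→U. Reverse complement of AGAGGTATGCCGGAATTCTTTGCTTGCGCTATT is AATAGCGCAAGCAAAGAATTCCGGCATACCTCT; then T→U.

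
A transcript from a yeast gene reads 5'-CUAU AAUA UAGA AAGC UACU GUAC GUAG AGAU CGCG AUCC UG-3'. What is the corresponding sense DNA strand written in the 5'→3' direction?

The coding DNA strand has the same 5'→3' sequence as the mRNA with U replaced by T.

5'-CTATAATATAGAAAGCTACTGTACGTAGAGATCGCGATCCTG-3'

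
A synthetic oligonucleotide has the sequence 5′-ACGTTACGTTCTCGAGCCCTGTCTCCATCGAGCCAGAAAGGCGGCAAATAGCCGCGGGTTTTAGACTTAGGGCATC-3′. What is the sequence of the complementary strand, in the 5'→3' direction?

5'-GATGCCCTAAGTCTAAAACCCGCGGCTATTTGCCGCCTTTCTGGCTCGATGGAGACAGGGCTCGAGAACGTAACGT-3'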